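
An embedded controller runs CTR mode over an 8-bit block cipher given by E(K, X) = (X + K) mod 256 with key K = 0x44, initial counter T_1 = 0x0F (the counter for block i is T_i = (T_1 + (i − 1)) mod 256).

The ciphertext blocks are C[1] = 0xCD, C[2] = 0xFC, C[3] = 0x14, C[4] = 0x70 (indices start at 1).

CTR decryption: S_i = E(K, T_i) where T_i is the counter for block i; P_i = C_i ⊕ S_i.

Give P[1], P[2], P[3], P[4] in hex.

P[1]: T = 0x0F, S = E(K, T) = 0x53; 0xCD ⊕ 0x53 = 0x9E.
P[2]: T = 0x10, S = E(K, T) = 0x54; 0xFC ⊕ 0x54 = 0xA8.
P[3]: T = 0x11, S = E(K, T) = 0x55; 0x14 ⊕ 0x55 = 0x41.
P[4]: T = 0x12, S = E(K, T) = 0x56; 0x70 ⊕ 0x56 = 0x26.

P[1] = 0x9E, P[2] = 0xA8, P[3] = 0x41, P[4] = 0x26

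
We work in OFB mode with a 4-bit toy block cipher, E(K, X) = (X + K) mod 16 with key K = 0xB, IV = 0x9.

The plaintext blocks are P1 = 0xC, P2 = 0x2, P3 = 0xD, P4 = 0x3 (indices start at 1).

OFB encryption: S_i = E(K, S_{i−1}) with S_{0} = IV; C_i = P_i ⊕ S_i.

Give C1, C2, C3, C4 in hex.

C1 = 0x8, C2 = 0xD, C3 = 0x7, C4 = 0x6

C1: S = E(K, 0x9) = 0x4; 0xC ⊕ 0x4 = 0x8.
C2: S = E(K, 0x4) = 0xF; 0x2 ⊕ 0xF = 0xD.
C3: S = E(K, 0xF) = 0xA; 0xD ⊕ 0xA = 0x7.
C4: S = E(K, 0xA) = 0x5; 0x3 ⊕ 0x5 = 0x6.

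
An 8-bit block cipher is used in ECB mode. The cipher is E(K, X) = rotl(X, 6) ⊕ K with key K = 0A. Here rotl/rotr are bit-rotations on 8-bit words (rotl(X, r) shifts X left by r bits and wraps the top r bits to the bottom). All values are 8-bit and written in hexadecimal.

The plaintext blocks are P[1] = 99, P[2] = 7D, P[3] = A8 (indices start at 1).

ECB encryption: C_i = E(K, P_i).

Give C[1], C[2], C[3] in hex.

C[1]: E(K, 99) = 6C.
C[2]: E(K, 7D) = 55.
C[3]: E(K, A8) = 20.

C[1] = 6C, C[2] = 55, C[3] = 20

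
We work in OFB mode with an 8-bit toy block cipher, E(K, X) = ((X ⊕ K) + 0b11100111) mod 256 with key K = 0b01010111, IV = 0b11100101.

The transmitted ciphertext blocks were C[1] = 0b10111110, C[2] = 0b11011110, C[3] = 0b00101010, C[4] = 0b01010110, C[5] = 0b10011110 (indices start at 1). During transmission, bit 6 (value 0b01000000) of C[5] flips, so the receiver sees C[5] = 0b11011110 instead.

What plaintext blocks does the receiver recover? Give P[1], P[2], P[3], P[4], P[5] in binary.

P[1] = 0b00100111, P[2] = 0b01101011, P[3] = 0b11100011, P[4] = 0b11010011, P[5] = 0b01100111

OFB decryption: S_i = E(K, S_{i−1}) with S_{0} = IV; P_i = C_i ⊕ S_i.
Only C[5] changed, to 0b11011110. In OFB, a change in C_i flips the same bit in P_i only; the keystream is unaffected. Decrypting the received ciphertext:
P[1]: S = E(K, 0b11100101) = 0b10011001; 0b10111110 ⊕ 0b10011001 = 0b00100111.
P[2]: S = E(K, 0b10011001) = 0b10110101; 0b11011110 ⊕ 0b10110101 = 0b01101011.
P[3]: S = E(K, 0b10110101) = 0b11001001; 0b00101010 ⊕ 0b11001001 = 0b11100011.
P[4]: S = E(K, 0b11001001) = 0b10000101; 0b01010110 ⊕ 0b10000101 = 0b11010011.
P[5]: S = E(K, 0b10000101) = 0b10111001; 0b11011110 ⊕ 0b10111001 = 0b01100111.
Blocks that differ from the original plaintext: P[5].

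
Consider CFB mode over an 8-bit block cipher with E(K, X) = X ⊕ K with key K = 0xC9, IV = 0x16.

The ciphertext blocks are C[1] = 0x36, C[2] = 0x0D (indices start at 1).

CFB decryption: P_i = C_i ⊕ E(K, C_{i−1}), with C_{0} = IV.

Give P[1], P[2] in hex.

P[1] = 0xE9, P[2] = 0xF2

P[1]: E(K, 0x16) = 0xDF; 0x36 ⊕ 0xDF = 0xE9.
P[2]: E(K, 0x36) = 0xFF; 0x0D ⊕ 0xFF = 0xF2.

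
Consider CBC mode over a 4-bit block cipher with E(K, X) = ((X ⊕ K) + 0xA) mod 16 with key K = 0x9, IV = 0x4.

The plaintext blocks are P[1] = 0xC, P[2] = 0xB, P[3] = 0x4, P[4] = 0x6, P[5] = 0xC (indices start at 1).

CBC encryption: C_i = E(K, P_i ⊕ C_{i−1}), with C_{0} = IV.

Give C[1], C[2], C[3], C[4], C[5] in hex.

C[1] = 0xB, C[2] = 0x3, C[3] = 0x8, C[4] = 0x1, C[5] = 0xE

C[1]: P[1] ⊕ 0x4 = 0x8; E(K, 0x8) = 0xB.
C[2]: P[2] ⊕ 0xB = 0x0; E(K, 0x0) = 0x3.
C[3]: P[3] ⊕ 0x3 = 0x7; E(K, 0x7) = 0x8.
C[4]: P[4] ⊕ 0x8 = 0xE; E(K, 0xE) = 0x1.
C[5]: P[5] ⊕ 0x1 = 0xD; E(K, 0xD) = 0xE.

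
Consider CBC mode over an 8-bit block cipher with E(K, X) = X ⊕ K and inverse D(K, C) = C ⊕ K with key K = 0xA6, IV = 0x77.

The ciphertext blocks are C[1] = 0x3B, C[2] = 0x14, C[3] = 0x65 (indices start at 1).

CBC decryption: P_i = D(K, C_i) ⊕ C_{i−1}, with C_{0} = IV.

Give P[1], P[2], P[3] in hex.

P[1]: D(K, 0x3B) = 0x9D; 0x9D ⊕ 0x77 = 0xEA.
P[2]: D(K, 0x14) = 0xB2; 0xB2 ⊕ 0x3B = 0x89.
P[3]: D(K, 0x65) = 0xC3; 0xC3 ⊕ 0x14 = 0xD7.

P[1] = 0xEA, P[2] = 0x89, P[3] = 0xD7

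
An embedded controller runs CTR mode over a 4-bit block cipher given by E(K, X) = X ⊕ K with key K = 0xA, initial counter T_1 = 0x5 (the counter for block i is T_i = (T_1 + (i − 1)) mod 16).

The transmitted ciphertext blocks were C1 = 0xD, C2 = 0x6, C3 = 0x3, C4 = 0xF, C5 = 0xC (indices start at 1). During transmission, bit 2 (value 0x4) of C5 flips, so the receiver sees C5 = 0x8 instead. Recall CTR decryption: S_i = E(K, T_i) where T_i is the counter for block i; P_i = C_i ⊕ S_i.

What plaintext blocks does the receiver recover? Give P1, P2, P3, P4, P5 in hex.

P1 = 0x2, P2 = 0xA, P3 = 0xE, P4 = 0xD, P5 = 0xB

Only C5 changed, to 0x8. In CTR, a change in C_i flips the same bit in P_i only; the keystream is unaffected. Decrypting the received ciphertext:
P1: T = 0x5, S = E(K, T) = 0xF; 0xD ⊕ 0xF = 0x2.
P2: T = 0x6, S = E(K, T) = 0xC; 0x6 ⊕ 0xC = 0xA.
P3: T = 0x7, S = E(K, T) = 0xD; 0x3 ⊕ 0xD = 0xE.
P4: T = 0x8, S = E(K, T) = 0x2; 0xF ⊕ 0x2 = 0xD.
P5: T = 0x9, S = E(K, T) = 0x3; 0x8 ⊕ 0x3 = 0xB.
Blocks that differ from the original plaintext: P5.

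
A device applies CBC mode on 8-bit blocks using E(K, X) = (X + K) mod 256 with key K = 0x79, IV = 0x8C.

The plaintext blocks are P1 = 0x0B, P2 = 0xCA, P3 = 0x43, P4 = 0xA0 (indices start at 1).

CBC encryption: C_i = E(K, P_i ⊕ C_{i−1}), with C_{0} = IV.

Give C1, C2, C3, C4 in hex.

C1: P1 ⊕ 0x8C = 0x87; E(K, 0x87) = 0x00.
C2: P2 ⊕ 0x00 = 0xCA; E(K, 0xCA) = 0x43.
C3: P3 ⊕ 0x43 = 0x00; E(K, 0x00) = 0x79.
C4: P4 ⊕ 0x79 = 0xD9; E(K, 0xD9) = 0x52.

C1 = 0x00, C2 = 0x43, C3 = 0x79, C4 = 0x52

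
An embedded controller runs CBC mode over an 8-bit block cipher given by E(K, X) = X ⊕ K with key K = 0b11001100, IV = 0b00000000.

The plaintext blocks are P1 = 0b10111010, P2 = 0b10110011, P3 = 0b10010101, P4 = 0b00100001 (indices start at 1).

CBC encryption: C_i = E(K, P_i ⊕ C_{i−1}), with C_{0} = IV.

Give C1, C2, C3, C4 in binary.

C1: P1 ⊕ 0b00000000 = 0b10111010; E(K, 0b10111010) = 0b01110110.
C2: P2 ⊕ 0b01110110 = 0b11000101; E(K, 0b11000101) = 0b00001001.
C3: P3 ⊕ 0b00001001 = 0b10011100; E(K, 0b10011100) = 0b01010000.
C4: P4 ⊕ 0b01010000 = 0b01110001; E(K, 0b01110001) = 0b10111101.

C1 = 0b01110110, C2 = 0b00001001, C3 = 0b01010000, C4 = 0b10111101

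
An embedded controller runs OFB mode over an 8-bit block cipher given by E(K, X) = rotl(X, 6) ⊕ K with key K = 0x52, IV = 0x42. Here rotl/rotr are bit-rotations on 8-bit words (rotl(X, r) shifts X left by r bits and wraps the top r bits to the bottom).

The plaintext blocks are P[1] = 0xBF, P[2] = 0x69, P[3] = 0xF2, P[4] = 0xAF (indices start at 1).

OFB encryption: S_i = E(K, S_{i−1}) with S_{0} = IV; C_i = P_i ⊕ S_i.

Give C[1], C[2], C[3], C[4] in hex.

C[1] = 0x7D, C[2] = 0x8B, C[3] = 0x18, C[4] = 0x47

C[1]: S = E(K, 0x42) = 0xC2; 0xBF ⊕ 0xC2 = 0x7D.
C[2]: S = E(K, 0xC2) = 0xE2; 0x69 ⊕ 0xE2 = 0x8B.
C[3]: S = E(K, 0xE2) = 0xEA; 0xF2 ⊕ 0xEA = 0x18.
C[4]: S = E(K, 0xEA) = 0xE8; 0xAF ⊕ 0xE8 = 0x47.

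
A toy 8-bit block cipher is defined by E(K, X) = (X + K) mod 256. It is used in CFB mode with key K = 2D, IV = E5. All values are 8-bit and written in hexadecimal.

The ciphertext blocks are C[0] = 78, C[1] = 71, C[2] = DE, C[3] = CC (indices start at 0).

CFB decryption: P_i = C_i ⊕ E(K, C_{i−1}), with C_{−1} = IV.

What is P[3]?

P[3]: E(K, DE) = 0B; CC ⊕ 0B = C7.

P[3] = C7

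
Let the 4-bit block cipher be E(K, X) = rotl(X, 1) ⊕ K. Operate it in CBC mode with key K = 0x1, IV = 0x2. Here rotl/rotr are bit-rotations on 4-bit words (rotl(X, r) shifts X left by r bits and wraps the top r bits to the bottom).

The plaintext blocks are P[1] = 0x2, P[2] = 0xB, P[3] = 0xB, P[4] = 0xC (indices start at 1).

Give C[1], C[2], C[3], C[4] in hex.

C[1] = 0x1, C[2] = 0x4, C[3] = 0xE, C[4] = 0x5

CBC encryption: C_i = E(K, P_i ⊕ C_{i−1}), with C_{0} = IV.
C[1]: P[1] ⊕ 0x2 = 0x0; E(K, 0x0) = 0x1.
C[2]: P[2] ⊕ 0x1 = 0xA; E(K, 0xA) = 0x4.
C[3]: P[3] ⊕ 0x4 = 0xF; E(K, 0xF) = 0xE.
C[4]: P[4] ⊕ 0xE = 0x2; E(K, 0x2) = 0x5.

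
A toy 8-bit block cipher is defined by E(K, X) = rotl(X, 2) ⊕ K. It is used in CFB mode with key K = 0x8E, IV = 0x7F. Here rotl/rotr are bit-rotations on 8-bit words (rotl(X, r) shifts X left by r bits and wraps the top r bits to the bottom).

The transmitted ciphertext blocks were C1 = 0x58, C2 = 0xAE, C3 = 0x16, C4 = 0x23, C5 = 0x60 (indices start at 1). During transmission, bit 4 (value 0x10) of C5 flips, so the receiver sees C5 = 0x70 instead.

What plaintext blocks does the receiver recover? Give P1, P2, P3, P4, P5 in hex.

P1 = 0x2B, P2 = 0x41, P3 = 0x22, P4 = 0xF5, P5 = 0x72

CFB decryption: P_i = C_i ⊕ E(K, C_{i−1}), with C_{0} = IV.
Only C5 changed, to 0x70. In CFB, a change in C_i flips the same bit in P_i and garbles P_{i+1}. Decrypting the received ciphertext:
P1: E(K, 0x7F) = 0x73; 0x58 ⊕ 0x73 = 0x2B.
P2: E(K, 0x58) = 0xEF; 0xAE ⊕ 0xEF = 0x41.
P3: E(K, 0xAE) = 0x34; 0x16 ⊕ 0x34 = 0x22.
P4: E(K, 0x16) = 0xD6; 0x23 ⊕ 0xD6 = 0xF5.
P5: E(K, 0x23) = 0x02; 0x70 ⊕ 0x02 = 0x72.
Blocks that differ from the original plaintext: P5.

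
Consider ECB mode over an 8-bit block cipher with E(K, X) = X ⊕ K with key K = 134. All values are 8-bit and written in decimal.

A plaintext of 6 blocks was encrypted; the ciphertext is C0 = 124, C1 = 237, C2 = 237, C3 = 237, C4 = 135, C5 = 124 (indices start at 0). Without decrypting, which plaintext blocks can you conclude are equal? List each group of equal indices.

ECB encrypts each block independently with the same key, so equal ciphertext blocks imply equal plaintext blocks.
C0 = C5 = 124, so P0 = P5.
C1 = C2 = C3 = 237, so P1 = P2 = P3.

P0 = P5; P1 = P2 = P3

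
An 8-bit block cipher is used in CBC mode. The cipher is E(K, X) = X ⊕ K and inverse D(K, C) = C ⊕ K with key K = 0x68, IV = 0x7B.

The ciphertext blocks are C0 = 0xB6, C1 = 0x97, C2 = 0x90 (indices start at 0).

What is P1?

CBC decryption: P_i = D(K, C_i) ⊕ C_{i−1}, with C_{−1} = IV.
P1: D(K, 0x97) = 0xFF; 0xFF ⊕ 0xB6 = 0x49.

P1 = 0x49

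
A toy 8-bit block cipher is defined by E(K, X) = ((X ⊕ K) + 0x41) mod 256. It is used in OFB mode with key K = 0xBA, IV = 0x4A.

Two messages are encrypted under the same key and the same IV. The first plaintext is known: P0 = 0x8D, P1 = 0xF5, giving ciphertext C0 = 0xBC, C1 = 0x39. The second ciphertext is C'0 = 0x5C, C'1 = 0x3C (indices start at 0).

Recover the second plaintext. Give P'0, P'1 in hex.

In OFB with a reused IV, both messages share the same keystream S_i, so C_i ⊕ C'_i = P_i ⊕ P'_i and thus P'_i = P_i ⊕ C_i ⊕ C'_i.
P'0: 0x8D ⊕ 0xBC ⊕ 0x5C = 0x6D.
P'1: 0xF5 ⊕ 0x39 ⊕ 0x3C = 0xF0.

P'0 = 0x6D, P'1 = 0xF0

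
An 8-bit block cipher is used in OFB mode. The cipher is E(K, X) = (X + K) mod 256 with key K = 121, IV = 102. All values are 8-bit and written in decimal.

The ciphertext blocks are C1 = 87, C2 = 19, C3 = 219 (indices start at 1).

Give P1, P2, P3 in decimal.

P1 = 136, P2 = 75, P3 = 10

OFB decryption: S_i = E(K, S_{i−1}) with S_{0} = IV; P_i = C_i ⊕ S_i.
P1: S = E(K, 102) = 223; 87 ⊕ 223 = 136.
P2: S = E(K, 223) = 88; 19 ⊕ 88 = 75.
P3: S = E(K, 88) = 209; 219 ⊕ 209 = 10.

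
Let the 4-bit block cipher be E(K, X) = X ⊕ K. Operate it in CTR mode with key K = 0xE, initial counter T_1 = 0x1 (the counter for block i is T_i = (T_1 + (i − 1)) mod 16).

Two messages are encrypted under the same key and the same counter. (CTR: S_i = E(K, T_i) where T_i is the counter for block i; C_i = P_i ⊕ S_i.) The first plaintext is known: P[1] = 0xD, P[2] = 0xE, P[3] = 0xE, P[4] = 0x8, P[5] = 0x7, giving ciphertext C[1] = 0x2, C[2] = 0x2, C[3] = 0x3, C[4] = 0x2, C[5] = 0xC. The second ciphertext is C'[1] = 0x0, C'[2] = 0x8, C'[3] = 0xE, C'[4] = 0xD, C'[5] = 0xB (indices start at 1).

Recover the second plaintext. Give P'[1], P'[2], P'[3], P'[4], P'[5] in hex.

P'[1] = 0xF, P'[2] = 0x4, P'[3] = 0x3, P'[4] = 0x7, P'[5] = 0x0

In CTR with a reused counter, both messages share the same keystream S_i, so C_i ⊕ C'_i = P_i ⊕ P'_i and thus P'_i = P_i ⊕ C_i ⊕ C'_i.
P'[1]: 0xD ⊕ 0x2 ⊕ 0x0 = 0xF.
P'[2]: 0xE ⊕ 0x2 ⊕ 0x8 = 0x4.
P'[3]: 0xE ⊕ 0x3 ⊕ 0xE = 0x3.
P'[4]: 0x8 ⊕ 0x2 ⊕ 0xD = 0x7.
P'[5]: 0x7 ⊕ 0xC ⊕ 0xB = 0x0.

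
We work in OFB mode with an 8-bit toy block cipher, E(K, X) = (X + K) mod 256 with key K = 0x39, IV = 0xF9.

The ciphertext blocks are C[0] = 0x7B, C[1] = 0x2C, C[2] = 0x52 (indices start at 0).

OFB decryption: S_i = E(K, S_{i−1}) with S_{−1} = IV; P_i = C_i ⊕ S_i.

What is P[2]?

P[2] = 0xF6

P[0]: S = E(K, 0xF9) = 0x32; 0x7B ⊕ 0x32 = 0x49.
P[1]: S = E(K, 0x32) = 0x6B; 0x2C ⊕ 0x6B = 0x47.
P[2]: S = E(K, 0x6B) = 0xA4; 0x52 ⊕ 0xA4 = 0xF6.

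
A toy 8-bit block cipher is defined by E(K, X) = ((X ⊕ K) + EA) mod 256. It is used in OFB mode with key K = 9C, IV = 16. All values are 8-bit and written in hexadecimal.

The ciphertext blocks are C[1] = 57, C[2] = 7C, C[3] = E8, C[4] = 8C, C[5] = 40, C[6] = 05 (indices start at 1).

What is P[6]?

P[6] = 4F

OFB decryption: S_i = E(K, S_{i−1}) with S_{0} = IV; P_i = C_i ⊕ S_i.
P[1]: S = E(K, 16) = 74; 57 ⊕ 74 = 23.
P[2]: S = E(K, 74) = D2; 7C ⊕ D2 = AE.
P[3]: S = E(K, D2) = 38; E8 ⊕ 38 = D0.
P[4]: S = E(K, 38) = 8E; 8C ⊕ 8E = 02.
P[5]: S = E(K, 8E) = FC; 40 ⊕ FC = BC.
P[6]: S = E(K, FC) = 4A; 05 ⊕ 4A = 4F.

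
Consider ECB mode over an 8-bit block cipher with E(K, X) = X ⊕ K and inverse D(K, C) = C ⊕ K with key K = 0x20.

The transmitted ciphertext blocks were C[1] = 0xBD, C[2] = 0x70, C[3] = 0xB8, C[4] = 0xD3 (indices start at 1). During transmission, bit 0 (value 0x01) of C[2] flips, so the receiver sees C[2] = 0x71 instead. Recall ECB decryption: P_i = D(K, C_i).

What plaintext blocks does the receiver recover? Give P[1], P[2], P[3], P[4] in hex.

P[1] = 0x9D, P[2] = 0x51, P[3] = 0x98, P[4] = 0xF3

Only C[2] changed, to 0x71. In ECB, a change in C_i affects only P_i. Decrypting the received ciphertext:
P[1]: D(K, 0xBD) = 0x9D.
P[2]: D(K, 0x71) = 0x51.
P[3]: D(K, 0xB8) = 0x98.
P[4]: D(K, 0xD3) = 0xF3.
Blocks that differ from the original plaintext: P[2].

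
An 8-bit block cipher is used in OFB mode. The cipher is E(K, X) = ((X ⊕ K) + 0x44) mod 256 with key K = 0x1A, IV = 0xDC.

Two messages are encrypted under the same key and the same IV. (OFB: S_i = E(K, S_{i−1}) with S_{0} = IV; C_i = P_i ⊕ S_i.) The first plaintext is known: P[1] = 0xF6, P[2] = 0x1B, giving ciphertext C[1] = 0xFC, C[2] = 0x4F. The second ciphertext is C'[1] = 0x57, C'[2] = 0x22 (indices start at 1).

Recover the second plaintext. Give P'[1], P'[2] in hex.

P'[1] = 0x5D, P'[2] = 0x76

In OFB with a reused IV, both messages share the same keystream S_i, so C_i ⊕ C'_i = P_i ⊕ P'_i and thus P'_i = P_i ⊕ C_i ⊕ C'_i.
P'[1]: 0xF6 ⊕ 0xFC ⊕ 0x57 = 0x5D.
P'[2]: 0x1B ⊕ 0x4F ⊕ 0x22 = 0x76.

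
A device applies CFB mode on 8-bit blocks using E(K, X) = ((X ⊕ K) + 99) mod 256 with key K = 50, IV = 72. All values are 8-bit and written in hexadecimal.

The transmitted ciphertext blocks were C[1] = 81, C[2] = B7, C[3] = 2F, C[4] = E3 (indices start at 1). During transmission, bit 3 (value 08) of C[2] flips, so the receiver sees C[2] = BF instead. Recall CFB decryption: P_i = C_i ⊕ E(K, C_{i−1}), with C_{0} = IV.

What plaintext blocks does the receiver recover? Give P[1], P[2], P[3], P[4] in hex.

Only C[2] changed, to BF. In CFB, a change in C_i flips the same bit in P_i and garbles P_{i+1}. Decrypting the received ciphertext:
P[1]: E(K, 72) = BB; 81 ⊕ BB = 3A.
P[2]: E(K, 81) = 6A; BF ⊕ 6A = D5.
P[3]: E(K, BF) = 88; 2F ⊕ 88 = A7.
P[4]: E(K, 2F) = 18; E3 ⊕ 18 = FB.
Blocks that differ from the original plaintext: P[2], P[3].

P[1] = 3A, P[2] = D5, P[3] = A7, P[4] = FB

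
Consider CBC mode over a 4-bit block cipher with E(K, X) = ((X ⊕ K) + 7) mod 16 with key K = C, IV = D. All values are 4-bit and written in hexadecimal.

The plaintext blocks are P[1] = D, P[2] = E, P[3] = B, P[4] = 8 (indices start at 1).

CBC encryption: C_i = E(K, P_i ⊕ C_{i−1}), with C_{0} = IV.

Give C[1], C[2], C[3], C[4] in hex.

C[1] = 3, C[2] = 8, C[3] = 6, C[4] = 9

C[1]: P[1] ⊕ D = 0; E(K, 0) = 3.
C[2]: P[2] ⊕ 3 = D; E(K, D) = 8.
C[3]: P[3] ⊕ 8 = 3; E(K, 3) = 6.
C[4]: P[4] ⊕ 6 = E; E(K, E) = 9.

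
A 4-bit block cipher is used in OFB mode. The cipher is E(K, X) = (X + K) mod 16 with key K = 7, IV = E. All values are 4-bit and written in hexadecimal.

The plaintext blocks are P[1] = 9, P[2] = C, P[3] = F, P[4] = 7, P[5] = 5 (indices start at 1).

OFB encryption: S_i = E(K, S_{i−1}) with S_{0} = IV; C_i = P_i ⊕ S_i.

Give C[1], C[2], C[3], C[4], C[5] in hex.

C[1] = C, C[2] = 0, C[3] = C, C[4] = D, C[5] = 4

C[1]: S = E(K, E) = 5; 9 ⊕ 5 = C.
C[2]: S = E(K, 5) = C; C ⊕ C = 0.
C[3]: S = E(K, C) = 3; F ⊕ 3 = C.
C[4]: S = E(K, 3) = A; 7 ⊕ A = D.
C[5]: S = E(K, A) = 1; 5 ⊕ 1 = 4.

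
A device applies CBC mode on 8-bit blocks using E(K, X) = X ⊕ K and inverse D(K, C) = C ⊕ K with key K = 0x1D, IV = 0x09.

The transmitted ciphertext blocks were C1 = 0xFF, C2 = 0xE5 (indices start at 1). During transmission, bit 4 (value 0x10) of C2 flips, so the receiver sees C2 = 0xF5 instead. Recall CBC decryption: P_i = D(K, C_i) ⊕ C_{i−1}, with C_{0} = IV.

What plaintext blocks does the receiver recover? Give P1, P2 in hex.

P1 = 0xEB, P2 = 0x17

Only C2 changed, to 0xF5. In CBC, a change in C_i garbles P_i and flips the same bit in P_{i+1}. Decrypting the received ciphertext:
P1: D(K, 0xFF) = 0xE2; 0xE2 ⊕ 0x09 = 0xEB.
P2: D(K, 0xF5) = 0xE8; 0xE8 ⊕ 0xFF = 0x17.
Blocks that differ from the original plaintext: P2.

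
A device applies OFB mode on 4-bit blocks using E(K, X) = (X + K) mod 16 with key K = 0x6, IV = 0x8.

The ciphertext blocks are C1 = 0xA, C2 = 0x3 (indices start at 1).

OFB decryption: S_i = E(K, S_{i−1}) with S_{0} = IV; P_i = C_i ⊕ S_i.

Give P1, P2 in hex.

P1: S = E(K, 0x8) = 0xE; 0xA ⊕ 0xE = 0x4.
P2: S = E(K, 0xE) = 0x4; 0x3 ⊕ 0x4 = 0x7.

P1 = 0x4, P2 = 0x7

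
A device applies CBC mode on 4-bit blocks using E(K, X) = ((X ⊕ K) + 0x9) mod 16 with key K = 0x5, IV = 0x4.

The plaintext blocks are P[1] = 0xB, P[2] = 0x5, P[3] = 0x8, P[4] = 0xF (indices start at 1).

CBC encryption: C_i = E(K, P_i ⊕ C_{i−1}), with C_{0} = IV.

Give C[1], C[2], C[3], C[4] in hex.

C[1]: P[1] ⊕ 0x4 = 0xF; E(K, 0xF) = 0x3.
C[2]: P[2] ⊕ 0x3 = 0x6; E(K, 0x6) = 0xC.
C[3]: P[3] ⊕ 0xC = 0x4; E(K, 0x4) = 0xA.
C[4]: P[4] ⊕ 0xA = 0x5; E(K, 0x5) = 0x9.

C[1] = 0x3, C[2] = 0xC, C[3] = 0xA, C[4] = 0x9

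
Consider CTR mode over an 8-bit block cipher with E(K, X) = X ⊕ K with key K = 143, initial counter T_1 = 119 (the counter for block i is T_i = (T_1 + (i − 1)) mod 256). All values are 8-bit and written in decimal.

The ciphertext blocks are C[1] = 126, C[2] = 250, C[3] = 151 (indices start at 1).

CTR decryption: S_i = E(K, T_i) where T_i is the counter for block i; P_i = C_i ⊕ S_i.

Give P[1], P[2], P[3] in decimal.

P[1] = 134, P[2] = 13, P[3] = 97

P[1]: T = 119, S = E(K, T) = 248; 126 ⊕ 248 = 134.
P[2]: T = 120, S = E(K, T) = 247; 250 ⊕ 247 = 13.
P[3]: T = 121, S = E(K, T) = 246; 151 ⊕ 246 = 97.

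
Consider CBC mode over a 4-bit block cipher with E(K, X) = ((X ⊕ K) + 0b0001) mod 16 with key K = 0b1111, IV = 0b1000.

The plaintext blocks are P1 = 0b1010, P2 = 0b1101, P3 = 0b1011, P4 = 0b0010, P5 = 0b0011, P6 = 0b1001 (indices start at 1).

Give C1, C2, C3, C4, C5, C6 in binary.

CBC encryption: C_i = E(K, P_i ⊕ C_{i−1}), with C_{0} = IV.
C1: P1 ⊕ 0b1000 = 0b0010; E(K, 0b0010) = 0b1110.
C2: P2 ⊕ 0b1110 = 0b0011; E(K, 0b0011) = 0b1101.
C3: P3 ⊕ 0b1101 = 0b0110; E(K, 0b0110) = 0b1010.
C4: P4 ⊕ 0b1010 = 0b1000; E(K, 0b1000) = 0b1000.
C5: P5 ⊕ 0b1000 = 0b1011; E(K, 0b1011) = 0b0101.
C6: P6 ⊕ 0b0101 = 0b1100; E(K, 0b1100) = 0b0100.

C1 = 0b1110, C2 = 0b1101, C3 = 0b1010, C4 = 0b1000, C5 = 0b0101, C6 = 0b0100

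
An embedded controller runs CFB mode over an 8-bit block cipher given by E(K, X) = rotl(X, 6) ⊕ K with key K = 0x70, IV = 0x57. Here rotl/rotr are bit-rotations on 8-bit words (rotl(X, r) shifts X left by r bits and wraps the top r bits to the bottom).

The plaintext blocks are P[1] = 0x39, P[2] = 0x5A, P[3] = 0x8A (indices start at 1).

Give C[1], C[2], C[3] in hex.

C[1] = 0x9C, C[2] = 0x0D, C[3] = 0xB9

CFB encryption: C_i = P_i ⊕ E(K, C_{i−1}), with C_{0} = IV.
C[1]: E(K, 0x57) = 0xA5; 0x39 ⊕ 0xA5 = 0x9C.
C[2]: E(K, 0x9C) = 0x57; 0x5A ⊕ 0x57 = 0x0D.
C[3]: E(K, 0x0D) = 0x33; 0x8A ⊕ 0x33 = 0xB9.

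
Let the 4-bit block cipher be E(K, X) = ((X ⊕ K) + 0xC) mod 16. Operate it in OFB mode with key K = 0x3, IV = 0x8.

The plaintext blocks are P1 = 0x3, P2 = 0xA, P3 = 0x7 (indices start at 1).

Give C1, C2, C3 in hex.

OFB encryption: S_i = E(K, S_{i−1}) with S_{0} = IV; C_i = P_i ⊕ S_i.
C1: S = E(K, 0x8) = 0x7; 0x3 ⊕ 0x7 = 0x4.
C2: S = E(K, 0x7) = 0x0; 0xA ⊕ 0x0 = 0xA.
C3: S = E(K, 0x0) = 0xF; 0x7 ⊕ 0xF = 0x8.

C1 = 0x4, C2 = 0xA, C3 = 0x8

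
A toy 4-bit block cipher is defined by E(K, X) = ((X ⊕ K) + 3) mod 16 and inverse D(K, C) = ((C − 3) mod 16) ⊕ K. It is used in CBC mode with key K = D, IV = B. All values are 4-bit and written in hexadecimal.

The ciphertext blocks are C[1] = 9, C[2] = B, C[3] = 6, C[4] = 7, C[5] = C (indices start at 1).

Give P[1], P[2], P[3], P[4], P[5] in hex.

CBC decryption: P_i = D(K, C_i) ⊕ C_{i−1}, with C_{0} = IV.
P[1]: D(K, 9) = B; B ⊕ B = 0.
P[2]: D(K, B) = 5; 5 ⊕ 9 = C.
P[3]: D(K, 6) = E; E ⊕ B = 5.
P[4]: D(K, 7) = 9; 9 ⊕ 6 = F.
P[5]: D(K, C) = 4; 4 ⊕ 7 = 3.

P[1] = 0, P[2] = C, P[3] = 5, P[4] = F, P[5] = 3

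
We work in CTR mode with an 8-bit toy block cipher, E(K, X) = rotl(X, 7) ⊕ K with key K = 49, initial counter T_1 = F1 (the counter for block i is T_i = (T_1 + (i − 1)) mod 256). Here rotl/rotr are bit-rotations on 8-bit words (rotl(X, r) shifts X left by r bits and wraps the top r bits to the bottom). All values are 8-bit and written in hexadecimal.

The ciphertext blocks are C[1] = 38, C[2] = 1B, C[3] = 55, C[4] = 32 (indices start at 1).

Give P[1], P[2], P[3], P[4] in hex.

P[1] = 89, P[2] = 2B, P[3] = E5, P[4] = 01

CTR decryption: S_i = E(K, T_i) where T_i is the counter for block i; P_i = C_i ⊕ S_i.
P[1]: T = F1, S = E(K, T) = B1; 38 ⊕ B1 = 89.
P[2]: T = F2, S = E(K, T) = 30; 1B ⊕ 30 = 2B.
P[3]: T = F3, S = E(K, T) = B0; 55 ⊕ B0 = E5.
P[4]: T = F4, S = E(K, T) = 33; 32 ⊕ 33 = 01.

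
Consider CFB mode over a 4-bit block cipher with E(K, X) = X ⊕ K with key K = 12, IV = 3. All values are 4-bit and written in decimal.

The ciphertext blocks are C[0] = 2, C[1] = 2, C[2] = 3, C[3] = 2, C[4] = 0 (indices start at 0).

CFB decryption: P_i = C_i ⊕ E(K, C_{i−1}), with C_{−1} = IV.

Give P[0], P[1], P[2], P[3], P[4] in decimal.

P[0] = 13, P[1] = 12, P[2] = 13, P[3] = 13, P[4] = 14

P[0]: E(K, 3) = 15; 2 ⊕ 15 = 13.
P[1]: E(K, 2) = 14; 2 ⊕ 14 = 12.
P[2]: E(K, 2) = 14; 3 ⊕ 14 = 13.
P[3]: E(K, 3) = 15; 2 ⊕ 15 = 13.
P[4]: E(K, 2) = 14; 0 ⊕ 14 = 14.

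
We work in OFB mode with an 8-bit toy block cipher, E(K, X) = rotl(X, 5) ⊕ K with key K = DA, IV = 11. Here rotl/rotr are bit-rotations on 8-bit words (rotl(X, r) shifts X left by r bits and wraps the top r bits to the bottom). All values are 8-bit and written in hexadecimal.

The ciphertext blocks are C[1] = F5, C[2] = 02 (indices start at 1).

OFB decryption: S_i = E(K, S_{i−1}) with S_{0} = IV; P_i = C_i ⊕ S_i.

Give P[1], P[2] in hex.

P[1] = 0D, P[2] = C7

P[1]: S = E(K, 11) = F8; F5 ⊕ F8 = 0D.
P[2]: S = E(K, F8) = C5; 02 ⊕ C5 = C7.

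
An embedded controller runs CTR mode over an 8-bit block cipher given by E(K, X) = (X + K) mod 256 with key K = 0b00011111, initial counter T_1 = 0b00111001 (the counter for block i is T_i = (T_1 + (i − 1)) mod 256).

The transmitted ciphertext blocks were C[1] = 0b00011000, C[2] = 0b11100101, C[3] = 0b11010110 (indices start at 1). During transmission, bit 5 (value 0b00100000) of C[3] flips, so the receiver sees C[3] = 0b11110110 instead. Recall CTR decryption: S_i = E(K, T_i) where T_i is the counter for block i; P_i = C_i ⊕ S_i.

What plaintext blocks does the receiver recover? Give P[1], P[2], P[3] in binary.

P[1] = 0b01000000, P[2] = 0b10111100, P[3] = 0b10101100

Only C[3] changed, to 0b11110110. In CTR, a change in C_i flips the same bit in P_i only; the keystream is unaffected. Decrypting the received ciphertext:
P[1]: T = 0b00111001, S = E(K, T) = 0b01011000; 0b00011000 ⊕ 0b01011000 = 0b01000000.
P[2]: T = 0b00111010, S = E(K, T) = 0b01011001; 0b11100101 ⊕ 0b01011001 = 0b10111100.
P[3]: T = 0b00111011, S = E(K, T) = 0b01011010; 0b11110110 ⊕ 0b01011010 = 0b10101100.
Blocks that differ from the original plaintext: P[3].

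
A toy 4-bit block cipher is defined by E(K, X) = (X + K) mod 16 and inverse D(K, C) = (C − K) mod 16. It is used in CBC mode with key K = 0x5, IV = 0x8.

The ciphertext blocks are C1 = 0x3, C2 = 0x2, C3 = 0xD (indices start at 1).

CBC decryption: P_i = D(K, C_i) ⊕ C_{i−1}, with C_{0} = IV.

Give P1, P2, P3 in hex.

P1 = 0x6, P2 = 0xE, P3 = 0xA

P1: D(K, 0x3) = 0xE; 0xE ⊕ 0x8 = 0x6.
P2: D(K, 0x2) = 0xD; 0xD ⊕ 0x3 = 0xE.
P3: D(K, 0xD) = 0x8; 0x8 ⊕ 0x2 = 0xA.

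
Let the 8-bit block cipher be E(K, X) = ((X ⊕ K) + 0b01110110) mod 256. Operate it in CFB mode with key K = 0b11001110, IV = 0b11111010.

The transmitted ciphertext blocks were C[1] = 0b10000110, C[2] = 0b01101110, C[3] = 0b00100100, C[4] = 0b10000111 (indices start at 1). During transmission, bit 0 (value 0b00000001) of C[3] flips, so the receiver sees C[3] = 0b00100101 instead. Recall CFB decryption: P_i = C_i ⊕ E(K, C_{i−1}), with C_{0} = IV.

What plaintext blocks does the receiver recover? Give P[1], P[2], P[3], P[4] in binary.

Only C[3] changed, to 0b00100101. In CFB, a change in C_i flips the same bit in P_i and garbles P_{i+1}. Decrypting the received ciphertext:
P[1]: E(K, 0b11111010) = 0b10101010; 0b10000110 ⊕ 0b10101010 = 0b00101100.
P[2]: E(K, 0b10000110) = 0b10111110; 0b01101110 ⊕ 0b10111110 = 0b11010000.
P[3]: E(K, 0b01101110) = 0b00010110; 0b00100101 ⊕ 0b00010110 = 0b00110011.
P[4]: E(K, 0b00100101) = 0b01100001; 0b10000111 ⊕ 0b01100001 = 0b11100110.
Blocks that differ from the original plaintext: P[3], P[4].

P[1] = 0b00101100, P[2] = 0b11010000, P[3] = 0b00110011, P[4] = 0b11100110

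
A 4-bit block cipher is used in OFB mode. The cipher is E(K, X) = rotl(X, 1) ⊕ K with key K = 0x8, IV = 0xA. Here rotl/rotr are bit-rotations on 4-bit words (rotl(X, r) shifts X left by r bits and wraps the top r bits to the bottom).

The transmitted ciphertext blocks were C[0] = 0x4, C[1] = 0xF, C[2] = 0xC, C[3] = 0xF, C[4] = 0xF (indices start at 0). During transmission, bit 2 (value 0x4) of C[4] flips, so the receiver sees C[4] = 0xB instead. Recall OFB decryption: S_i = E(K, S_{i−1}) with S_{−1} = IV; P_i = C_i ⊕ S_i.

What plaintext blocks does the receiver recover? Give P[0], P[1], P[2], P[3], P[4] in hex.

Only C[4] changed, to 0xB. In OFB, a change in C_i flips the same bit in P_i only; the keystream is unaffected. Decrypting the received ciphertext:
P[0]: S = E(K, 0xA) = 0xD; 0x4 ⊕ 0xD = 0x9.
P[1]: S = E(K, 0xD) = 0x3; 0xF ⊕ 0x3 = 0xC.
P[2]: S = E(K, 0x3) = 0xE; 0xC ⊕ 0xE = 0x2.
P[3]: S = E(K, 0xE) = 0x5; 0xF ⊕ 0x5 = 0xA.
P[4]: S = E(K, 0x5) = 0x2; 0xB ⊕ 0x2 = 0x9.
Blocks that differ from the original plaintext: P[4].

P[0] = 0x9, P[1] = 0xC, P[2] = 0x2, P[3] = 0xA, P[4] = 0x9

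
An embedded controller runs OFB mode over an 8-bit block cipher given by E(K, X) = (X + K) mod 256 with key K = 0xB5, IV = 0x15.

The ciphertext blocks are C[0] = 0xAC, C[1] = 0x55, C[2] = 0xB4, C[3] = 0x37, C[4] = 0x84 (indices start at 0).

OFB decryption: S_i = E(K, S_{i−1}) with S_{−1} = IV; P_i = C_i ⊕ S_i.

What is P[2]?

P[2] = 0x80

P[0]: S = E(K, 0x15) = 0xCA; 0xAC ⊕ 0xCA = 0x66.
P[1]: S = E(K, 0xCA) = 0x7F; 0x55 ⊕ 0x7F = 0x2A.
P[2]: S = E(K, 0x7F) = 0x34; 0xB4 ⊕ 0x34 = 0x80.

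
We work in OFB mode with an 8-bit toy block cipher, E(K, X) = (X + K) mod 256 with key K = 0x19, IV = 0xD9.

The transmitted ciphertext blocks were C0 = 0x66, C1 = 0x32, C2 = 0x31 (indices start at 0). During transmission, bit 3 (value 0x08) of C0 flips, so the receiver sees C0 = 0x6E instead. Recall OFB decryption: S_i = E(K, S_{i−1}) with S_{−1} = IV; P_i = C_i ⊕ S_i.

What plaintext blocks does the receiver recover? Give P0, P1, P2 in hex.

Only C0 changed, to 0x6E. In OFB, a change in C_i flips the same bit in P_i only; the keystream is unaffected. Decrypting the received ciphertext:
P0: S = E(K, 0xD9) = 0xF2; 0x6E ⊕ 0xF2 = 0x9C.
P1: S = E(K, 0xF2) = 0x0B; 0x32 ⊕ 0x0B = 0x39.
P2: S = E(K, 0x0B) = 0x24; 0x31 ⊕ 0x24 = 0x15.
Blocks that differ from the original plaintext: P0.

P0 = 0x9C, P1 = 0x39, P2 = 0x15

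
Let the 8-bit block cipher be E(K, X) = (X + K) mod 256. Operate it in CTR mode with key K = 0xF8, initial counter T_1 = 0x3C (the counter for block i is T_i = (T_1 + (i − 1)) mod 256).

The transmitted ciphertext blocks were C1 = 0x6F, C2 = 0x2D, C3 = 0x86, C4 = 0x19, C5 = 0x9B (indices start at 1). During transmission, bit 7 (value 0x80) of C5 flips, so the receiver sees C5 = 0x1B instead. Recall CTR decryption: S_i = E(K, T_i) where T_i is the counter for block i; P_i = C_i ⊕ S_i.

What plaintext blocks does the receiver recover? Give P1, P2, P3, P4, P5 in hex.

P1 = 0x5B, P2 = 0x18, P3 = 0xB0, P4 = 0x2E, P5 = 0x23

Only C5 changed, to 0x1B. In CTR, a change in C_i flips the same bit in P_i only; the keystream is unaffected. Decrypting the received ciphertext:
P1: T = 0x3C, S = E(K, T) = 0x34; 0x6F ⊕ 0x34 = 0x5B.
P2: T = 0x3D, S = E(K, T) = 0x35; 0x2D ⊕ 0x35 = 0x18.
P3: T = 0x3E, S = E(K, T) = 0x36; 0x86 ⊕ 0x36 = 0xB0.
P4: T = 0x3F, S = E(K, T) = 0x37; 0x19 ⊕ 0x37 = 0x2E.
P5: T = 0x40, S = E(K, T) = 0x38; 0x1B ⊕ 0x38 = 0x23.
Blocks that differ from the original plaintext: P5.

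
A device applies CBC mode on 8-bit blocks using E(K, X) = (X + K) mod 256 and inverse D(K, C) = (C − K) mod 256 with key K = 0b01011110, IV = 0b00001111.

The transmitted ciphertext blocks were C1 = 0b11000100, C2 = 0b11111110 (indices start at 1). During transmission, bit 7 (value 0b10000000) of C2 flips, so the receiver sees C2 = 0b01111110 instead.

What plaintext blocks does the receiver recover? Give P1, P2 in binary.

P1 = 0b01101001, P2 = 0b11100100

CBC decryption: P_i = D(K, C_i) ⊕ C_{i−1}, with C_{0} = IV.
Only C2 changed, to 0b01111110. In CBC, a change in C_i garbles P_i and flips the same bit in P_{i+1}. Decrypting the received ciphertext:
P1: D(K, 0b11000100) = 0b01100110; 0b01100110 ⊕ 0b00001111 = 0b01101001.
P2: D(K, 0b01111110) = 0b00100000; 0b00100000 ⊕ 0b11000100 = 0b11100100.
Blocks that differ from the original plaintext: P2.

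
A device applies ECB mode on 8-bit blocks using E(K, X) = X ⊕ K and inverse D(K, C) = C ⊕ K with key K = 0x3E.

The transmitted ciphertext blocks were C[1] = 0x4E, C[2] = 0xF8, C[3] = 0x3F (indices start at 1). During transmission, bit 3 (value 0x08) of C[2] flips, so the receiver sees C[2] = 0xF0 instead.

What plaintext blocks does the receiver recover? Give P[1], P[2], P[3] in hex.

ECB decryption: P_i = D(K, C_i).
Only C[2] changed, to 0xF0. In ECB, a change in C_i affects only P_i. Decrypting the received ciphertext:
P[1]: D(K, 0x4E) = 0x70.
P[2]: D(K, 0xF0) = 0xCE.
P[3]: D(K, 0x3F) = 0x01.
Blocks that differ from the original plaintext: P[2].

P[1] = 0x70, P[2] = 0xCE, P[3] = 0x01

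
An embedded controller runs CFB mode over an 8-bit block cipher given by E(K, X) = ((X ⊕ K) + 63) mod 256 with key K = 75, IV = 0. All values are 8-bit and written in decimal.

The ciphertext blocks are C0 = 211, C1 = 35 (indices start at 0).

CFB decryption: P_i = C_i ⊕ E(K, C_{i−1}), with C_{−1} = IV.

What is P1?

P1: E(K, 211) = 215; 35 ⊕ 215 = 244.

P1 = 244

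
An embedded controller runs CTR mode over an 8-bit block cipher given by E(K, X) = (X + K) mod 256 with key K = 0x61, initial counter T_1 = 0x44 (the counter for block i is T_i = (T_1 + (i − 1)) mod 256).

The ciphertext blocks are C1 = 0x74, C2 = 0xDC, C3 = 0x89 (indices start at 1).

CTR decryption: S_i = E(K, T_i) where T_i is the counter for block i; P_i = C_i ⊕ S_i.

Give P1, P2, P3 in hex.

P1: T = 0x44, S = E(K, T) = 0xA5; 0x74 ⊕ 0xA5 = 0xD1.
P2: T = 0x45, S = E(K, T) = 0xA6; 0xDC ⊕ 0xA6 = 0x7A.
P3: T = 0x46, S = E(K, T) = 0xA7; 0x89 ⊕ 0xA7 = 0x2E.

P1 = 0xD1, P2 = 0x7A, P3 = 0x2E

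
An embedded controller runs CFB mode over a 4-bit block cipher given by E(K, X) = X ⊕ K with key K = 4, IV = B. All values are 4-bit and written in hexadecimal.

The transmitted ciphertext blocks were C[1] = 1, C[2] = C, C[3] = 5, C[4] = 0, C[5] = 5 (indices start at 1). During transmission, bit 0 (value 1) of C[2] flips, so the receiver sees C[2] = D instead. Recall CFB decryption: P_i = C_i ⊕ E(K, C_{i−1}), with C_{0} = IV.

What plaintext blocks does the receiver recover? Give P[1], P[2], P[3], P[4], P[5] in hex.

P[1] = E, P[2] = 8, P[3] = C, P[4] = 1, P[5] = 1

Only C[2] changed, to D. In CFB, a change in C_i flips the same bit in P_i and garbles P_{i+1}. Decrypting the received ciphertext:
P[1]: E(K, B) = F; 1 ⊕ F = E.
P[2]: E(K, 1) = 5; D ⊕ 5 = 8.
P[3]: E(K, D) = 9; 5 ⊕ 9 = C.
P[4]: E(K, 5) = 1; 0 ⊕ 1 = 1.
P[5]: E(K, 0) = 4; 5 ⊕ 4 = 1.
Blocks that differ from the original plaintext: P[2], P[3].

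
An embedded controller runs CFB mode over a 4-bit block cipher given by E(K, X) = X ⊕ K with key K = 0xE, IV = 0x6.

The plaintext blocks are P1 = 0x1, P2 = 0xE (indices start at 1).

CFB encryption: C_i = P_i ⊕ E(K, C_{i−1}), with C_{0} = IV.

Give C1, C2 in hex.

C1: E(K, 0x6) = 0x8; 0x1 ⊕ 0x8 = 0x9.
C2: E(K, 0x9) = 0x7; 0xE ⊕ 0x7 = 0x9.

C1 = 0x9, C2 = 0x9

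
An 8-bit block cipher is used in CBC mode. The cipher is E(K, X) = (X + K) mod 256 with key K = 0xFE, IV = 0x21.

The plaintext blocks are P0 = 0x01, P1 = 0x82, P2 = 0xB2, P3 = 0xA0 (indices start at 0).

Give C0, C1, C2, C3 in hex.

CBC encryption: C_i = E(K, P_i ⊕ C_{i−1}), with C_{−1} = IV.
C0: P0 ⊕ 0x21 = 0x20; E(K, 0x20) = 0x1E.
C1: P1 ⊕ 0x1E = 0x9C; E(K, 0x9C) = 0x9A.
C2: P2 ⊕ 0x9A = 0x28; E(K, 0x28) = 0x26.
C3: P3 ⊕ 0x26 = 0x86; E(K, 0x86) = 0x84.

C0 = 0x1E, C1 = 0x9A, C2 = 0x26, C3 = 0x84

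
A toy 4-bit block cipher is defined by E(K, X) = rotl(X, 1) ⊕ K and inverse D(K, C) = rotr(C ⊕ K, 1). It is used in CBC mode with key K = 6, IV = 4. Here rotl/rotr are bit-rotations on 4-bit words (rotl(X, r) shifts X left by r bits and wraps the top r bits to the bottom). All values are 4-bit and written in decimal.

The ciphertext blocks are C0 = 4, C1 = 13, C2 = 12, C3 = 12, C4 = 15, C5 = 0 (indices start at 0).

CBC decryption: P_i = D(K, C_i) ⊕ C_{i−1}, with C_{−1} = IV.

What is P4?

P4: D(K, 15) = 12; 12 ⊕ 12 = 0.

P4 = 0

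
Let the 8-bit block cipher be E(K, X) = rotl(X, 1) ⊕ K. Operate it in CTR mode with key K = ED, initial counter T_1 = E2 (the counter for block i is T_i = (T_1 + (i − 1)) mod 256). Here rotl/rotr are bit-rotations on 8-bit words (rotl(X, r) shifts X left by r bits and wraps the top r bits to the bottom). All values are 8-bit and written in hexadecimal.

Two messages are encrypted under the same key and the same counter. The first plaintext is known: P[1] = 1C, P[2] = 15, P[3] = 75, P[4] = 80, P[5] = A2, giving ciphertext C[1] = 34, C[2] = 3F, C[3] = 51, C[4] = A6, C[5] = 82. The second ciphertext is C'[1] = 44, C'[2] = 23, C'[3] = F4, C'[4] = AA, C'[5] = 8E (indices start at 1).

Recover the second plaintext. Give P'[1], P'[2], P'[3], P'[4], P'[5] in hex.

P'[1] = 6C, P'[2] = 09, P'[3] = D0, P'[4] = 8C, P'[5] = AE

In CTR with a reused counter, both messages share the same keystream S_i, so C_i ⊕ C'_i = P_i ⊕ P'_i and thus P'_i = P_i ⊕ C_i ⊕ C'_i.
P'[1]: 1C ⊕ 34 ⊕ 44 = 6C.
P'[2]: 15 ⊕ 3F ⊕ 23 = 09.
P'[3]: 75 ⊕ 51 ⊕ F4 = D0.
P'[4]: 80 ⊕ A6 ⊕ AA = 8C.
P'[5]: A2 ⊕ 82 ⊕ 8E = AE.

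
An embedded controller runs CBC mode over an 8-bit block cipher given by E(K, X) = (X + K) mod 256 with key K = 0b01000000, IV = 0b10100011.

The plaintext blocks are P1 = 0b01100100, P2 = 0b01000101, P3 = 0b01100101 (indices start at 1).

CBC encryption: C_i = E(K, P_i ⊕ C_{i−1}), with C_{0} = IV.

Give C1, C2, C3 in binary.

C1: P1 ⊕ 0b10100011 = 0b11000111; E(K, 0b11000111) = 0b00000111.
C2: P2 ⊕ 0b00000111 = 0b01000010; E(K, 0b01000010) = 0b10000010.
C3: P3 ⊕ 0b10000010 = 0b11100111; E(K, 0b11100111) = 0b00100111.

C1 = 0b00000111, C2 = 0b10000010, C3 = 0b00100111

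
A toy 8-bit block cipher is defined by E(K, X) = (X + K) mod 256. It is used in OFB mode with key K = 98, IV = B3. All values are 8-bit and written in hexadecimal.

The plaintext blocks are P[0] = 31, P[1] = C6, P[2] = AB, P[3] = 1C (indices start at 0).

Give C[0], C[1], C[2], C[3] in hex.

C[0] = 7A, C[1] = 25, C[2] = D0, C[3] = 0F

OFB encryption: S_i = E(K, S_{i−1}) with S_{−1} = IV; C_i = P_i ⊕ S_i.
C[0]: S = E(K, B3) = 4B; 31 ⊕ 4B = 7A.
C[1]: S = E(K, 4B) = E3; C6 ⊕ E3 = 25.
C[2]: S = E(K, E3) = 7B; AB ⊕ 7B = D0.
C[3]: S = E(K, 7B) = 13; 1C ⊕ 13 = 0F.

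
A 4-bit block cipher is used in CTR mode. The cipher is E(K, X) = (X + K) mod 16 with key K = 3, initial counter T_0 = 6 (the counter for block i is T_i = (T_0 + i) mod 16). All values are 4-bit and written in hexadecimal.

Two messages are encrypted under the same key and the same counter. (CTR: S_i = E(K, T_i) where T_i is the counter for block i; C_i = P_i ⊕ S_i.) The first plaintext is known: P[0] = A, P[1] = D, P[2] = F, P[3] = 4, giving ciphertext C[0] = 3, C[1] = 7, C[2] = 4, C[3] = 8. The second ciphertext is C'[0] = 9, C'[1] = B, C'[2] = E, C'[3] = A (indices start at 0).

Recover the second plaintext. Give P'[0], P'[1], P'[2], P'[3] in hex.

P'[0] = 0, P'[1] = 1, P'[2] = 5, P'[3] = 6

In CTR with a reused counter, both messages share the same keystream S_i, so C_i ⊕ C'_i = P_i ⊕ P'_i and thus P'_i = P_i ⊕ C_i ⊕ C'_i.
P'[0]: A ⊕ 3 ⊕ 9 = 0.
P'[1]: D ⊕ 7 ⊕ B = 1.
P'[2]: F ⊕ 4 ⊕ E = 5.
P'[3]: 4 ⊕ 8 ⊕ A = 6.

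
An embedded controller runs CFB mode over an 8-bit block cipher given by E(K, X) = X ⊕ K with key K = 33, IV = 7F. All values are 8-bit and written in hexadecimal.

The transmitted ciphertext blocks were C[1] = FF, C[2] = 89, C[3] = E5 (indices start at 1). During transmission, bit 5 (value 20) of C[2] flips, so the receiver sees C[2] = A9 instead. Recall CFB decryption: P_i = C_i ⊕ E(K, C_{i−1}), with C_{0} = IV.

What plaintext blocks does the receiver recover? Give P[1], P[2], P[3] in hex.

P[1] = B3, P[2] = 65, P[3] = 7F

Only C[2] changed, to A9. In CFB, a change in C_i flips the same bit in P_i and garbles P_{i+1}. Decrypting the received ciphertext:
P[1]: E(K, 7F) = 4C; FF ⊕ 4C = B3.
P[2]: E(K, FF) = CC; A9 ⊕ CC = 65.
P[3]: E(K, A9) = 9A; E5 ⊕ 9A = 7F.
Blocks that differ from the original plaintext: P[2], P[3].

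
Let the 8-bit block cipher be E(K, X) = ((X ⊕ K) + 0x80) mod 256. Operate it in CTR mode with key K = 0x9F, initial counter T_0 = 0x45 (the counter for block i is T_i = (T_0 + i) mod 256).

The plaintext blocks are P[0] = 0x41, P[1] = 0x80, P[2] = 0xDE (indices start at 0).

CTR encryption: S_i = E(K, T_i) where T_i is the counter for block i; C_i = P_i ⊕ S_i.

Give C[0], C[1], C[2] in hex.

C[0] = 0x1B, C[1] = 0xD9, C[2] = 0x86

C[0]: T = 0x45, S = E(K, T) = 0x5A; 0x41 ⊕ 0x5A = 0x1B.
C[1]: T = 0x46, S = E(K, T) = 0x59; 0x80 ⊕ 0x59 = 0xD9.
C[2]: T = 0x47, S = E(K, T) = 0x58; 0xDE ⊕ 0x58 = 0x86.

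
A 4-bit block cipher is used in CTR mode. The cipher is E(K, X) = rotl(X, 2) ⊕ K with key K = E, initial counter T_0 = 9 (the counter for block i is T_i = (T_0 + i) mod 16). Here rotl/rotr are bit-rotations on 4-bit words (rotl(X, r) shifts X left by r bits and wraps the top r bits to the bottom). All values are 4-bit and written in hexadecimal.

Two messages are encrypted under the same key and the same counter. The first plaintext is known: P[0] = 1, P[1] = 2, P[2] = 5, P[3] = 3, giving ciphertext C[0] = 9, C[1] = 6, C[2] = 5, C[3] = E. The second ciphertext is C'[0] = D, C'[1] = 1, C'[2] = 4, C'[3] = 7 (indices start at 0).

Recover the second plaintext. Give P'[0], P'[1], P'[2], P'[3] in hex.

In CTR with a reused counter, both messages share the same keystream S_i, so C_i ⊕ C'_i = P_i ⊕ P'_i and thus P'_i = P_i ⊕ C_i ⊕ C'_i.
P'[0]: 1 ⊕ 9 ⊕ D = 5.
P'[1]: 2 ⊕ 6 ⊕ 1 = 5.
P'[2]: 5 ⊕ 5 ⊕ 4 = 4.
P'[3]: 3 ⊕ E ⊕ 7 = A.

P'[0] = 5, P'[1] = 5, P'[2] = 4, P'[3] = A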